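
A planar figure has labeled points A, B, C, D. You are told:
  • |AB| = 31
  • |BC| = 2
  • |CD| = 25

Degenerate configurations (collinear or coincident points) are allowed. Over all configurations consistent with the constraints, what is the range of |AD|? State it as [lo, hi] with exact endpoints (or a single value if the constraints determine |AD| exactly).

|AD| ∈ [4, 58]  (≈ [4.0000, 58.0000])

|AB| ∈ {31}
|BC| ∈ {2}
|CD| ∈ {25}
|AC| ∈ [29, 33]
|BD| ∈ [23, 27]
|AD| ∈ [4, 58]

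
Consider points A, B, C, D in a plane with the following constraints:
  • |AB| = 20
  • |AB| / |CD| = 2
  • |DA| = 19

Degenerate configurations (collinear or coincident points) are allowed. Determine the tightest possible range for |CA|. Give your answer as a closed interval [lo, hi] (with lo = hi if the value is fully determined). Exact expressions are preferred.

|CA| ∈ [9, 29]  (≈ [9.0000, 29.0000])

|AB| ∈ {20}
|AD| ∈ {19}
|CD| ∈ {10}
|BD| ∈ [1, 39]
|AC| ∈ [9, 29]
|BC| ∈ [0, 49]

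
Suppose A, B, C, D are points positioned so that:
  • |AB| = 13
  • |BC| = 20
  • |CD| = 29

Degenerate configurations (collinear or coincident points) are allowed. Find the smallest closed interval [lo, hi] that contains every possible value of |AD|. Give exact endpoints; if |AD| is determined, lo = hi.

|AD| ∈ [0, 62]  (≈ [0.0000, 62.0000])

|AB| ∈ {13}
|BC| ∈ {20}
|CD| ∈ {29}
|AC| ∈ [7, 33]
|BD| ∈ [9, 49]
|AD| ∈ [0, 62]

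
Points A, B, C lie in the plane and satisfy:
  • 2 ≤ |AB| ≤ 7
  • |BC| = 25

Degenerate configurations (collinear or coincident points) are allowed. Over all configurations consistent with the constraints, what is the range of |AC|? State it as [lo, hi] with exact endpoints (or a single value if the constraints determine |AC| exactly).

|AC| ∈ [18, 32]  (≈ [18.0000, 32.0000])

|AB| ∈ [2, 7]
|BC| ∈ {25}
|AC| ∈ [18, 32]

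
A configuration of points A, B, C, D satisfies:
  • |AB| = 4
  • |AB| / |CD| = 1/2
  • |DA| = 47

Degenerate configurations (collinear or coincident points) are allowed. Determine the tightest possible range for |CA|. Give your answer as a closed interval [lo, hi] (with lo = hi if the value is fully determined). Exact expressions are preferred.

|AB| ∈ {4}
|AD| ∈ {47}
|CD| ∈ {8}
|BD| ∈ [43, 51]
|AC| ∈ [39, 55]
|BC| ∈ [35, 59]

|CA| ∈ [39, 55]  (≈ [39.0000, 55.0000])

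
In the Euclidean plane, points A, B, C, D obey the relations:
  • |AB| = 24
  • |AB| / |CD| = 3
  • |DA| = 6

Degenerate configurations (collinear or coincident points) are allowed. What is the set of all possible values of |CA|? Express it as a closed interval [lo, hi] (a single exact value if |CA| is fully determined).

|CA| ∈ [2, 14]  (≈ [2.0000, 14.0000])

|AB| ∈ {24}
|AD| ∈ {6}
|CD| ∈ {8}
|BD| ∈ [18, 30]
|AC| ∈ [2, 14]
|BC| ∈ [10, 38]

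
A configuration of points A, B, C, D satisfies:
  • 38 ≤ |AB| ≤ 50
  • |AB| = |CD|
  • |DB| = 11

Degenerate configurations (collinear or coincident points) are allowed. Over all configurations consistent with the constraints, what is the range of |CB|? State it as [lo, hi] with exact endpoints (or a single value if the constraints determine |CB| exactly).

|CB| ∈ [27, 61]  (≈ [27.0000, 61.0000])

|AB| ∈ [38, 50]
|BD| ∈ {11}
|CD| ∈ [38, 50]
|AD| ∈ [27, 61]
|BC| ∈ [27, 61]
|AC| ∈ [0, 111]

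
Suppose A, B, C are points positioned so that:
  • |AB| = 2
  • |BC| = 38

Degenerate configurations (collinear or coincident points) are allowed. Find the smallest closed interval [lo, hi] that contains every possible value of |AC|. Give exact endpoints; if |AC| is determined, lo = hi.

|AB| ∈ {2}
|BC| ∈ {38}
|AC| ∈ [36, 40]

|AC| ∈ [36, 40]  (≈ [36.0000, 40.0000])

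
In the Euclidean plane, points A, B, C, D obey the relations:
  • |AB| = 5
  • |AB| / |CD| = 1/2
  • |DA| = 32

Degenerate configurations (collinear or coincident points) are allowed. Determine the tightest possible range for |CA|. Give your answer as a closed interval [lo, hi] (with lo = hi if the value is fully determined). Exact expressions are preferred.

|CA| ∈ [22, 42]  (≈ [22.0000, 42.0000])

|AB| ∈ {5}
|AD| ∈ {32}
|CD| ∈ {10}
|BD| ∈ [27, 37]
|AC| ∈ [22, 42]
|BC| ∈ [17, 47]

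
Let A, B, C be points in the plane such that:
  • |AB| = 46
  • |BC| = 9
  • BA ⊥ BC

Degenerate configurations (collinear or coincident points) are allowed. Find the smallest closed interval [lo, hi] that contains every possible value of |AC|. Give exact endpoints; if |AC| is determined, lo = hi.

|AB| ∈ {46}
|BC| ∈ {9}
|AC| ∈ {13·√(13)}

|AC| = 13·√(13)  (≈ 46.8722)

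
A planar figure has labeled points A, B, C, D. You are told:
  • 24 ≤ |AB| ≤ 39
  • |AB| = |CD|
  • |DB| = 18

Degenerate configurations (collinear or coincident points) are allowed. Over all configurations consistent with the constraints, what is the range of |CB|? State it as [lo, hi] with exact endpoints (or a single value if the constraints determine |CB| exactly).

|AB| ∈ [24, 39]
|BD| ∈ {18}
|CD| ∈ [24, 39]
|AD| ∈ [6, 57]
|BC| ∈ [6, 57]
|AC| ∈ [0, 96]

|CB| ∈ [6, 57]  (≈ [6.0000, 57.0000])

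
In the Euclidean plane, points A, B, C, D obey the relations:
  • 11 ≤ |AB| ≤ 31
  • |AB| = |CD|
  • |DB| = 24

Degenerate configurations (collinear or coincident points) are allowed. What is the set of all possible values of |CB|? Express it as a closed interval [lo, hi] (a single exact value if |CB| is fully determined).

|AB| ∈ [11, 31]
|BD| ∈ {24}
|CD| ∈ [11, 31]
|AD| ∈ [0, 55]
|BC| ∈ [0, 55]
|AC| ∈ [0, 86]

|CB| ∈ [0, 55]  (≈ [0.0000, 55.0000])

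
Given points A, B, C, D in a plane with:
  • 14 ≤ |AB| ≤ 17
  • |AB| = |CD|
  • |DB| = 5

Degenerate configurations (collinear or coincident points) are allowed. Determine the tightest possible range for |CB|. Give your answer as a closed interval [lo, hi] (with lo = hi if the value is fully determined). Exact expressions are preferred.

|CB| ∈ [9, 22]  (≈ [9.0000, 22.0000])

|AB| ∈ [14, 17]
|BD| ∈ {5}
|CD| ∈ [14, 17]
|AD| ∈ [9, 22]
|BC| ∈ [9, 22]
|AC| ∈ [0, 39]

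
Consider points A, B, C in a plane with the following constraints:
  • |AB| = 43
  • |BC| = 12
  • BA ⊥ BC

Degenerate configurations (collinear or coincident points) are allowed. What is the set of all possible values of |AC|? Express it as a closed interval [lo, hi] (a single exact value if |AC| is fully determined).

|AC| = √(1993)  (≈ 44.6430)

|AB| ∈ {43}
|BC| ∈ {12}
|AC| ∈ {√(1993)}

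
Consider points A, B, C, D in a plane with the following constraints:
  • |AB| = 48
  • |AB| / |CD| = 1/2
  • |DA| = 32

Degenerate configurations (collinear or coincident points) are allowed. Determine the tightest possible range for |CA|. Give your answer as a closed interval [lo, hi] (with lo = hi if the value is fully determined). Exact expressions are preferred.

|CA| ∈ [64, 128]  (≈ [64.0000, 128.0000])

|AB| ∈ {48}
|AD| ∈ {32}
|CD| ∈ {96}
|BD| ∈ [16, 80]
|AC| ∈ [64, 128]
|BC| ∈ [16, 176]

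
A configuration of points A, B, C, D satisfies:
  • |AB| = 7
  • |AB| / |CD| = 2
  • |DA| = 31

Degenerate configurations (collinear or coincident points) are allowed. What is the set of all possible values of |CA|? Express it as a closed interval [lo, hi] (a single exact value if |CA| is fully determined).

|AB| ∈ {7}
|AD| ∈ {31}
|CD| ∈ {7/2}
|BD| ∈ [24, 38]
|AC| ∈ [55/2, 69/2]
|BC| ∈ [41/2, 83/2]

|CA| ∈ [55/2, 69/2]  (≈ [27.5000, 34.5000])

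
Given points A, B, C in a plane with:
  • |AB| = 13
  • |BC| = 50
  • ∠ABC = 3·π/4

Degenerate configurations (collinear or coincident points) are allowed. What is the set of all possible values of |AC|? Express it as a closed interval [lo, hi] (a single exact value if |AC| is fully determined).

|AB| ∈ {13}
|BC| ∈ {50}
|AC| ∈ {√(650·√(2) + 2669)}

|AC| = √(650·√(2) + 2669)  (≈ 59.9019)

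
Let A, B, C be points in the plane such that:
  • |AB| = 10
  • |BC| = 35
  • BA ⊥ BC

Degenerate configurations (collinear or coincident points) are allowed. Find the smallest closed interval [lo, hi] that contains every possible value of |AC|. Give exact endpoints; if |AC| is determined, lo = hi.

|AB| ∈ {10}
|BC| ∈ {35}
|AC| ∈ {5·√(53)}

|AC| = 5·√(53)  (≈ 36.4005)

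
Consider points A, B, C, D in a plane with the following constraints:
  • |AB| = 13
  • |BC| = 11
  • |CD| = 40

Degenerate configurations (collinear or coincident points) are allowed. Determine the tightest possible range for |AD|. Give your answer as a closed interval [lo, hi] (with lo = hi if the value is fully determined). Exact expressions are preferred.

|AB| ∈ {13}
|BC| ∈ {11}
|CD| ∈ {40}
|AC| ∈ [2, 24]
|BD| ∈ [29, 51]
|AD| ∈ [16, 64]

|AD| ∈ [16, 64]  (≈ [16.0000, 64.0000])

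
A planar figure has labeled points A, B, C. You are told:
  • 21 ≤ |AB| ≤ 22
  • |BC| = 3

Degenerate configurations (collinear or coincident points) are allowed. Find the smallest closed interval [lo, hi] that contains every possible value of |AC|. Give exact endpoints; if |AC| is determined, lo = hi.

|AB| ∈ [21, 22]
|BC| ∈ {3}
|AC| ∈ [18, 25]

|AC| ∈ [18, 25]  (≈ [18.0000, 25.0000])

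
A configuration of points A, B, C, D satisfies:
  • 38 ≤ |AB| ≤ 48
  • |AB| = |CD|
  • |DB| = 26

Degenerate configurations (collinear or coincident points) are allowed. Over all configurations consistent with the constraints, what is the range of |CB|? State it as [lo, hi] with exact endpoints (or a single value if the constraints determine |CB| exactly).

|CB| ∈ [12, 74]  (≈ [12.0000, 74.0000])

|AB| ∈ [38, 48]
|BD| ∈ {26}
|CD| ∈ [38, 48]
|AD| ∈ [12, 74]
|BC| ∈ [12, 74]
|AC| ∈ [0, 122]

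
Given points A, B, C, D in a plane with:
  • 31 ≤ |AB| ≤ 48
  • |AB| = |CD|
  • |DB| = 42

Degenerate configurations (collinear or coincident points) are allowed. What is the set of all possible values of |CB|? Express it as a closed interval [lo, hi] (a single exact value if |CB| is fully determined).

|CB| ∈ [0, 90]  (≈ [0.0000, 90.0000])

|AB| ∈ [31, 48]
|BD| ∈ {42}
|CD| ∈ [31, 48]
|AD| ∈ [0, 90]
|BC| ∈ [0, 90]
|AC| ∈ [0, 138]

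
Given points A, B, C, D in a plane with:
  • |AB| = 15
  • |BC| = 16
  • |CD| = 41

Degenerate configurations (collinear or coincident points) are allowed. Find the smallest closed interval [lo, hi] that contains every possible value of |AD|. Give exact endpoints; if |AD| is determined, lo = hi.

|AD| ∈ [10, 72]  (≈ [10.0000, 72.0000])

|AB| ∈ {15}
|BC| ∈ {16}
|CD| ∈ {41}
|AC| ∈ [1, 31]
|BD| ∈ [25, 57]
|AD| ∈ [10, 72]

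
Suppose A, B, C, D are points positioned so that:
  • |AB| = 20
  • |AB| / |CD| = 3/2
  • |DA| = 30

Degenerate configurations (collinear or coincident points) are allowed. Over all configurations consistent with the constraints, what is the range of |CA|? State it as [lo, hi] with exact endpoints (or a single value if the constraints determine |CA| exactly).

|AB| ∈ {20}
|AD| ∈ {30}
|CD| ∈ {40/3}
|BD| ∈ [10, 50]
|AC| ∈ [50/3, 130/3]
|BC| ∈ [0, 190/3]

|CA| ∈ [50/3, 130/3]  (≈ [16.6667, 43.3333])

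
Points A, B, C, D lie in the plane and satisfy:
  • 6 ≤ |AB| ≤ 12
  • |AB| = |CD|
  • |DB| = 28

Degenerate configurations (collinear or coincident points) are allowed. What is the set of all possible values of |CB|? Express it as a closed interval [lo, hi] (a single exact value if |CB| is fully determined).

|CB| ∈ [16, 40]  (≈ [16.0000, 40.0000])

|AB| ∈ [6, 12]
|BD| ∈ {28}
|CD| ∈ [6, 12]
|AD| ∈ [16, 40]
|BC| ∈ [16, 40]
|AC| ∈ [4, 52]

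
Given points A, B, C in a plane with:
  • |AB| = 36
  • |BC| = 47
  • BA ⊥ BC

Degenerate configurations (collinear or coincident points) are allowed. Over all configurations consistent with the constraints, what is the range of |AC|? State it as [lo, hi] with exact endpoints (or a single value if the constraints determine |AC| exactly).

|AB| ∈ {36}
|BC| ∈ {47}
|AC| ∈ {√(3505)}

|AC| = √(3505)  (≈ 59.2030)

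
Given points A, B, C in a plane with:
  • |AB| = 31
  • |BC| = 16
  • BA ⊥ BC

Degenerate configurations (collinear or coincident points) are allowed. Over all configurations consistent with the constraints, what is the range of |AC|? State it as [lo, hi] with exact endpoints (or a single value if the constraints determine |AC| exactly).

|AC| = √(1217)  (≈ 34.8855)

|AB| ∈ {31}
|BC| ∈ {16}
|AC| ∈ {√(1217)}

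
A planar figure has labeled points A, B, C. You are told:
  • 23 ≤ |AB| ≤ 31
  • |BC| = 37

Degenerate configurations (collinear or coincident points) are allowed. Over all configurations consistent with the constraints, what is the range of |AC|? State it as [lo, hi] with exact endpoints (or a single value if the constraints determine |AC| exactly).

|AC| ∈ [6, 68]  (≈ [6.0000, 68.0000])

|AB| ∈ [23, 31]
|BC| ∈ {37}
|AC| ∈ [6, 68]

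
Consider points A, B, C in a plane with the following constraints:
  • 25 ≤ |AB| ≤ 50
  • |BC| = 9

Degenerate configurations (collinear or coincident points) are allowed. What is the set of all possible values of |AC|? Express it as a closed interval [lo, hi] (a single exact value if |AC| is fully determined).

|AC| ∈ [16, 59]  (≈ [16.0000, 59.0000])

|AB| ∈ [25, 50]
|BC| ∈ {9}
|AC| ∈ [16, 59]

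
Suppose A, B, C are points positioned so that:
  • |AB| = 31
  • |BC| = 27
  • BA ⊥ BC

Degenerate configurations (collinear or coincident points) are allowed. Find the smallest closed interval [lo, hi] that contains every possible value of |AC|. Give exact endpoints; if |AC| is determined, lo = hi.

|AB| ∈ {31}
|BC| ∈ {27}
|AC| ∈ {13·√(10)}

|AC| = 13·√(10)  (≈ 41.1096)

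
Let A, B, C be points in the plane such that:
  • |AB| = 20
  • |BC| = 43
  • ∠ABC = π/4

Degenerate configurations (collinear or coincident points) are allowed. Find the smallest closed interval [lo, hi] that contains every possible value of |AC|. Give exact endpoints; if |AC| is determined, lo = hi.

|AB| ∈ {20}
|BC| ∈ {43}
|AC| ∈ {√(2249 - 860·√(2))}

|AC| = √(2249 - 860·√(2))  (≈ 32.1368)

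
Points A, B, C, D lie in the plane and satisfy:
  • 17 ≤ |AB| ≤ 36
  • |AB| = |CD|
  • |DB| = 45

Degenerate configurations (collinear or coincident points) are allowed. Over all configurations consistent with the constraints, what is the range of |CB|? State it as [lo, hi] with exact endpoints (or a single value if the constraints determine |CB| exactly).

|AB| ∈ [17, 36]
|BD| ∈ {45}
|CD| ∈ [17, 36]
|AD| ∈ [9, 81]
|BC| ∈ [9, 81]
|AC| ∈ [0, 117]

|CB| ∈ [9, 81]  (≈ [9.0000, 81.0000])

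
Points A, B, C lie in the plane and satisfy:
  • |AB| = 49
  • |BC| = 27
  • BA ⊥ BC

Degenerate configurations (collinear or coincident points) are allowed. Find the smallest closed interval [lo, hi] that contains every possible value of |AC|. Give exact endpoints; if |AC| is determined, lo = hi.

|AB| ∈ {49}
|BC| ∈ {27}
|AC| ∈ {√(3130)}

|AC| = √(3130)  (≈ 55.9464)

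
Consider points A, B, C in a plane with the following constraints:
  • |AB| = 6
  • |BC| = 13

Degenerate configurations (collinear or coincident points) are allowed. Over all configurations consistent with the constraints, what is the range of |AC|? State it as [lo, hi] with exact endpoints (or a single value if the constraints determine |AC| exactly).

|AB| ∈ {6}
|BC| ∈ {13}
|AC| ∈ [7, 19]

|AC| ∈ [7, 19]  (≈ [7.0000, 19.0000])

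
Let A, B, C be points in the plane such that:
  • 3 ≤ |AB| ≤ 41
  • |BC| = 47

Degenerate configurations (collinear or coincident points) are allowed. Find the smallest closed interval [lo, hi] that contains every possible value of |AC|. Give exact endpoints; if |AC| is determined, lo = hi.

|AC| ∈ [6, 88]  (≈ [6.0000, 88.0000])

|AB| ∈ [3, 41]
|BC| ∈ {47}
|AC| ∈ [6, 88]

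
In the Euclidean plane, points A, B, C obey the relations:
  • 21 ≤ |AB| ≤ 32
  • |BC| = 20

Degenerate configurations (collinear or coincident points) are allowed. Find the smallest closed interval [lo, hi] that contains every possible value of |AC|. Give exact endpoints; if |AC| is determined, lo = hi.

|AC| ∈ [1, 52]  (≈ [1.0000, 52.0000])

|AB| ∈ [21, 32]
|BC| ∈ {20}
|AC| ∈ [1, 52]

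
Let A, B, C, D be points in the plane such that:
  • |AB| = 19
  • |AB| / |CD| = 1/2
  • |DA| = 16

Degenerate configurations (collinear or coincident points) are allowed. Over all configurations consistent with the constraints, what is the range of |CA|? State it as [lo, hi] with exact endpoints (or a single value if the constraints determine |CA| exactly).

|CA| ∈ [22, 54]  (≈ [22.0000, 54.0000])

|AB| ∈ {19}
|AD| ∈ {16}
|CD| ∈ {38}
|BD| ∈ [3, 35]
|AC| ∈ [22, 54]
|BC| ∈ [3, 73]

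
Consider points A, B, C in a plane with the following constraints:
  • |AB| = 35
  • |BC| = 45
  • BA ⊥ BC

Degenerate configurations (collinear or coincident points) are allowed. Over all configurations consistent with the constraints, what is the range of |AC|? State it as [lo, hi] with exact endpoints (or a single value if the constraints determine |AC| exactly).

|AB| ∈ {35}
|BC| ∈ {45}
|AC| ∈ {5·√(130)}

|AC| = 5·√(130)  (≈ 57.0088)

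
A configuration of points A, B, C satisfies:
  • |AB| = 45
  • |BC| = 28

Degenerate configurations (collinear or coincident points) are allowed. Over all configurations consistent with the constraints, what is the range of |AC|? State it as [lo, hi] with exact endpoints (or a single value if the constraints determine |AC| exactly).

|AC| ∈ [17, 73]  (≈ [17.0000, 73.0000])

|AB| ∈ {45}
|BC| ∈ {28}
|AC| ∈ [17, 73]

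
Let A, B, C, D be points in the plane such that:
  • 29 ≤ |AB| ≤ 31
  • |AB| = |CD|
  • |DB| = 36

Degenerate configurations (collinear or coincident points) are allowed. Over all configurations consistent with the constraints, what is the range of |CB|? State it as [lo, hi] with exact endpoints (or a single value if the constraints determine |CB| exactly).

|AB| ∈ [29, 31]
|BD| ∈ {36}
|CD| ∈ [29, 31]
|AD| ∈ [5, 67]
|BC| ∈ [5, 67]
|AC| ∈ [0, 98]

|CB| ∈ [5, 67]  (≈ [5.0000, 67.0000])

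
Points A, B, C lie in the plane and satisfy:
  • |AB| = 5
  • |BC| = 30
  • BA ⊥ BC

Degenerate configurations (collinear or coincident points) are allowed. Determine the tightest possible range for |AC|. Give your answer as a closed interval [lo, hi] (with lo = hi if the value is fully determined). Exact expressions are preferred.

|AB| ∈ {5}
|BC| ∈ {30}
|AC| ∈ {5·√(37)}

|AC| = 5·√(37)  (≈ 30.4138)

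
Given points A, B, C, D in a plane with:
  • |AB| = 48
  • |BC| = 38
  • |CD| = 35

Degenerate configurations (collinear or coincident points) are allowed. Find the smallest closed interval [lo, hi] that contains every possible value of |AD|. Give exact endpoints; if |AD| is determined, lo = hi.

|AD| ∈ [0, 121]  (≈ [0.0000, 121.0000])

|AB| ∈ {48}
|BC| ∈ {38}
|CD| ∈ {35}
|AC| ∈ [10, 86]
|BD| ∈ [3, 73]
|AD| ∈ [0, 121]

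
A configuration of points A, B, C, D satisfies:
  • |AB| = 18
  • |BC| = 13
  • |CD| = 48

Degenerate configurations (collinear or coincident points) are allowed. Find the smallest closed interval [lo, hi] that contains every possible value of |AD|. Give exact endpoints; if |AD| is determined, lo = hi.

|AD| ∈ [17, 79]  (≈ [17.0000, 79.0000])

|AB| ∈ {18}
|BC| ∈ {13}
|CD| ∈ {48}
|AC| ∈ [5, 31]
|BD| ∈ [35, 61]
|AD| ∈ [17, 79]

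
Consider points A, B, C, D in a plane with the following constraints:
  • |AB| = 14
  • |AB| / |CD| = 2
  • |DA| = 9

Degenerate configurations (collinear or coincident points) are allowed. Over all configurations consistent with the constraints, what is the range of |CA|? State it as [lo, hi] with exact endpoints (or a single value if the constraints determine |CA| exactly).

|AB| ∈ {14}
|AD| ∈ {9}
|CD| ∈ {7}
|BD| ∈ [5, 23]
|AC| ∈ [2, 16]
|BC| ∈ [0, 30]

|CA| ∈ [2, 16]  (≈ [2.0000, 16.0000])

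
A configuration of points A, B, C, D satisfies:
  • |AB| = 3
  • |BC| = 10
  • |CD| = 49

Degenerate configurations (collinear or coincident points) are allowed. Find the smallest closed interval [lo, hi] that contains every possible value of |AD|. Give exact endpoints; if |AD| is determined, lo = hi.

|AB| ∈ {3}
|BC| ∈ {10}
|CD| ∈ {49}
|AC| ∈ [7, 13]
|BD| ∈ [39, 59]
|AD| ∈ [36, 62]

|AD| ∈ [36, 62]  (≈ [36.0000, 62.0000])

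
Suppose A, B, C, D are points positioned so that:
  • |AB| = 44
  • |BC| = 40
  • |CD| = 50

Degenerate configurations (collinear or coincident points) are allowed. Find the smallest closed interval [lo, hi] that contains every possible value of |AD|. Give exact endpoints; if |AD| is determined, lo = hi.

|AB| ∈ {44}
|BC| ∈ {40}
|CD| ∈ {50}
|AC| ∈ [4, 84]
|BD| ∈ [10, 90]
|AD| ∈ [0, 134]

|AD| ∈ [0, 134]  (≈ [0.0000, 134.0000])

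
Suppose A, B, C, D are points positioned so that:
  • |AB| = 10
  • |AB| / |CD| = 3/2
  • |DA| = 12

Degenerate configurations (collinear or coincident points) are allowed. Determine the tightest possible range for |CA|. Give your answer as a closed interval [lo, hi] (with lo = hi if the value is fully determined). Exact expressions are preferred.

|AB| ∈ {10}
|AD| ∈ {12}
|CD| ∈ {20/3}
|BD| ∈ [2, 22]
|AC| ∈ [16/3, 56/3]
|BC| ∈ [0, 86/3]

|CA| ∈ [16/3, 56/3]  (≈ [5.3333, 18.6667])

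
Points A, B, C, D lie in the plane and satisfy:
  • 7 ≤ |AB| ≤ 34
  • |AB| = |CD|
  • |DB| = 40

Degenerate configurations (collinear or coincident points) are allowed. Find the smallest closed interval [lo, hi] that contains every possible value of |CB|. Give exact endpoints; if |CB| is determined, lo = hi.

|CB| ∈ [6, 74]  (≈ [6.0000, 74.0000])

|AB| ∈ [7, 34]
|BD| ∈ {40}
|CD| ∈ [7, 34]
|AD| ∈ [6, 74]
|BC| ∈ [6, 74]
|AC| ∈ [0, 108]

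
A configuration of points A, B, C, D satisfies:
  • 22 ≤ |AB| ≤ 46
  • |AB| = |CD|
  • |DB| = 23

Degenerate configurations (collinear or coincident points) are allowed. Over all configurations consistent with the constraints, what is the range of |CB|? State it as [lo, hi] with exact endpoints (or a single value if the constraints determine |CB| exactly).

|CB| ∈ [0, 69]  (≈ [0.0000, 69.0000])

|AB| ∈ [22, 46]
|BD| ∈ {23}
|CD| ∈ [22, 46]
|AD| ∈ [0, 69]
|BC| ∈ [0, 69]
|AC| ∈ [0, 115]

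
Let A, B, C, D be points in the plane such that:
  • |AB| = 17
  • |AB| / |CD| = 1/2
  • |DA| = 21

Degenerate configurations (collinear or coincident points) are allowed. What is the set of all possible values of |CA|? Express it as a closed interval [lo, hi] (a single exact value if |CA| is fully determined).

|CA| ∈ [13, 55]  (≈ [13.0000, 55.0000])

|AB| ∈ {17}
|AD| ∈ {21}
|CD| ∈ {34}
|BD| ∈ [4, 38]
|AC| ∈ [13, 55]
|BC| ∈ [0, 72]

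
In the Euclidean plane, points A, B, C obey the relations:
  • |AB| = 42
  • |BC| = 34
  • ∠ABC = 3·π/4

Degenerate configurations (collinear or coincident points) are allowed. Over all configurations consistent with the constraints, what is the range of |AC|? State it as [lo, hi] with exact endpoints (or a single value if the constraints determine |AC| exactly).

|AB| ∈ {42}
|BC| ∈ {34}
|AC| ∈ {2·√(357·√(2) + 730)}

|AC| = 2·√(357·√(2) + 730)  (≈ 70.2816)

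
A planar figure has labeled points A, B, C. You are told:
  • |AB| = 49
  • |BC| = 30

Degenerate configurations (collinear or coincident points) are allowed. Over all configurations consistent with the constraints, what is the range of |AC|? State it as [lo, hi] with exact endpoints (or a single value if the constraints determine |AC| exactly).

|AC| ∈ [19, 79]  (≈ [19.0000, 79.0000])

|AB| ∈ {49}
|BC| ∈ {30}
|AC| ∈ [19, 79]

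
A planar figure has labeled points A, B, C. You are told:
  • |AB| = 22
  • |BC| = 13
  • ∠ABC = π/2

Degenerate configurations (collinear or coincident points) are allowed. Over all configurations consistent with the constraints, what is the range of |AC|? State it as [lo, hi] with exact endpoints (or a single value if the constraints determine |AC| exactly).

|AB| ∈ {22}
|BC| ∈ {13}
|AC| ∈ {√(653)}

|AC| = √(653)  (≈ 25.5539)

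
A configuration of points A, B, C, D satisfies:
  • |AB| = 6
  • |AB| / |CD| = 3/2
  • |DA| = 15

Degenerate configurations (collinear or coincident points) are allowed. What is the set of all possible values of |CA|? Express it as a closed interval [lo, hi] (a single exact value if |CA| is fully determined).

|CA| ∈ [11, 19]  (≈ [11.0000, 19.0000])

|AB| ∈ {6}
|AD| ∈ {15}
|CD| ∈ {4}
|BD| ∈ [9, 21]
|AC| ∈ [11, 19]
|BC| ∈ [5, 25]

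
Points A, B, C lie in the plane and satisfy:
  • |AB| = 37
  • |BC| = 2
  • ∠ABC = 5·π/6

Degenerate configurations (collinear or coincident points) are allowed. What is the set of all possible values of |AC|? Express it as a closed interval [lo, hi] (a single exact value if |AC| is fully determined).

|AC| = √(74·√(3) + 1373)  (≈ 38.7450)

|AB| ∈ {37}
|BC| ∈ {2}
|AC| ∈ {√(74·√(3) + 1373)}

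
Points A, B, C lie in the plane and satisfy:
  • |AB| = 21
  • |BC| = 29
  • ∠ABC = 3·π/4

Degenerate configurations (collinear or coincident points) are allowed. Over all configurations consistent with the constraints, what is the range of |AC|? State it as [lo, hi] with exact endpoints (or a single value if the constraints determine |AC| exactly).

|AC| = √(609·√(2) + 1282)  (≈ 46.2953)

|AB| ∈ {21}
|BC| ∈ {29}
|AC| ∈ {√(609·√(2) + 1282)}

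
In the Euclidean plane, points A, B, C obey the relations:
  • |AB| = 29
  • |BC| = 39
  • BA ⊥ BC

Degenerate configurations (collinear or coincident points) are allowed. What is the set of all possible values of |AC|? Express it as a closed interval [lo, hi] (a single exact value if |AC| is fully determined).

|AC| = √(2362)  (≈ 48.6004)

|AB| ∈ {29}
|BC| ∈ {39}
|AC| ∈ {√(2362)}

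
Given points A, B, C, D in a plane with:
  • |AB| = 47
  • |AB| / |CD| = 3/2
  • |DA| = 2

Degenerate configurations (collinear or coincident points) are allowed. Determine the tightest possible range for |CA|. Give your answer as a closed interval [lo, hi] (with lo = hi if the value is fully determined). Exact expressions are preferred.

|AB| ∈ {47}
|AD| ∈ {2}
|CD| ∈ {94/3}
|BD| ∈ [45, 49]
|AC| ∈ [88/3, 100/3]
|BC| ∈ [41/3, 241/3]

|CA| ∈ [88/3, 100/3]  (≈ [29.3333, 33.3333])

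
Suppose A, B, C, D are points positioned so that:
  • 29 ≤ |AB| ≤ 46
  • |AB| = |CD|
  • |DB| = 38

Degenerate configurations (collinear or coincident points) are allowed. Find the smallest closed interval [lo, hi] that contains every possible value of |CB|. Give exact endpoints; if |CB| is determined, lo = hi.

|AB| ∈ [29, 46]
|BD| ∈ {38}
|CD| ∈ [29, 46]
|AD| ∈ [0, 84]
|BC| ∈ [0, 84]
|AC| ∈ [0, 130]

|CB| ∈ [0, 84]  (≈ [0.0000, 84.0000])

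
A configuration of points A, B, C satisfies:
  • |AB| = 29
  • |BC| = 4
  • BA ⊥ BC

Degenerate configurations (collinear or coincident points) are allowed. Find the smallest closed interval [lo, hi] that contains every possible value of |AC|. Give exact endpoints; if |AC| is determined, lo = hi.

|AB| ∈ {29}
|BC| ∈ {4}
|AC| ∈ {√(857)}

|AC| = √(857)  (≈ 29.2746)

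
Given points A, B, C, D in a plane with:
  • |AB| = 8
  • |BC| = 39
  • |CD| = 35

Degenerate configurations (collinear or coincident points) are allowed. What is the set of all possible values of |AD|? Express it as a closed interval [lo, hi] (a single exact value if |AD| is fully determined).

|AD| ∈ [0, 82]  (≈ [0.0000, 82.0000])

|AB| ∈ {8}
|BC| ∈ {39}
|CD| ∈ {35}
|AC| ∈ [31, 47]
|BD| ∈ [4, 74]
|AD| ∈ [0, 82]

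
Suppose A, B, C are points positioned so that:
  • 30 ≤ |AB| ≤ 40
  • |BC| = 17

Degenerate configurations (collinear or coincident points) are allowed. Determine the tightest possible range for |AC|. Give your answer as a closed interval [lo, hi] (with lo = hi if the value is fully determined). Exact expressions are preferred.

|AC| ∈ [13, 57]  (≈ [13.0000, 57.0000])

|AB| ∈ [30, 40]
|BC| ∈ {17}
|AC| ∈ [13, 57]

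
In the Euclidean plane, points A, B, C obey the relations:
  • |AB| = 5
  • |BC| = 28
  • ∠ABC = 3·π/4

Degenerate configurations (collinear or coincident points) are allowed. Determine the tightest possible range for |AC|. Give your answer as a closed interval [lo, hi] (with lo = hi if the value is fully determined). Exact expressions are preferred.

|AB| ∈ {5}
|BC| ∈ {28}
|AC| ∈ {√(140·√(2) + 809)}

|AC| = √(140·√(2) + 809)  (≈ 31.7331)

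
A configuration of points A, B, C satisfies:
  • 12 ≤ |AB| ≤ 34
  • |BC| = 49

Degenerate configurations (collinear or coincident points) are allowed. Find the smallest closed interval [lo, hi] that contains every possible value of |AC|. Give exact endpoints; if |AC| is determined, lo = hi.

|AC| ∈ [15, 83]  (≈ [15.0000, 83.0000])

|AB| ∈ [12, 34]
|BC| ∈ {49}
|AC| ∈ [15, 83]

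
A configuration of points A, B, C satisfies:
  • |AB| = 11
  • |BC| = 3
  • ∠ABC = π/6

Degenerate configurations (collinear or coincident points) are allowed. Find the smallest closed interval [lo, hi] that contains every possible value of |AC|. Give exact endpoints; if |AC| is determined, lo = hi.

|AC| = √(130 - 33·√(3))  (≈ 8.5348)

|AB| ∈ {11}
|BC| ∈ {3}
|AC| ∈ {√(130 - 33·√(3))}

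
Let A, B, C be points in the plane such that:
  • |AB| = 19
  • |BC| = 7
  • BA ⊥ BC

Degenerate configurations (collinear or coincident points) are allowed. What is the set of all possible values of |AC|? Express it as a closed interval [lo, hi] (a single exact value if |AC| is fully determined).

|AC| = √(410)  (≈ 20.2485)

|AB| ∈ {19}
|BC| ∈ {7}
|AC| ∈ {√(410)}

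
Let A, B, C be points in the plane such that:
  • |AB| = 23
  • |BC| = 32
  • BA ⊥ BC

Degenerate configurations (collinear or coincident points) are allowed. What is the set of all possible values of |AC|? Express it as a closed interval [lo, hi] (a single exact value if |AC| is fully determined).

|AB| ∈ {23}
|BC| ∈ {32}
|AC| ∈ {√(1553)}

|AC| = √(1553)  (≈ 39.4081)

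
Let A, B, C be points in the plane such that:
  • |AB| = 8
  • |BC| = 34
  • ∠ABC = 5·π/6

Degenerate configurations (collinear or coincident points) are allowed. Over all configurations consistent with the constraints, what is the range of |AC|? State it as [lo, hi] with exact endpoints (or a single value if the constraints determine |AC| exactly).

|AC| = 2·√(68·√(3) + 305)  (≈ 41.1232)

|AB| ∈ {8}
|BC| ∈ {34}
|AC| ∈ {2·√(68·√(3) + 305)}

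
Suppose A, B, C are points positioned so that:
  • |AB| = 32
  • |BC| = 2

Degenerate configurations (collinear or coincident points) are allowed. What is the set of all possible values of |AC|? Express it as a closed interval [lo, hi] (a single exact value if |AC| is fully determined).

|AB| ∈ {32}
|BC| ∈ {2}
|AC| ∈ [30, 34]

|AC| ∈ [30, 34]  (≈ [30.0000, 34.0000])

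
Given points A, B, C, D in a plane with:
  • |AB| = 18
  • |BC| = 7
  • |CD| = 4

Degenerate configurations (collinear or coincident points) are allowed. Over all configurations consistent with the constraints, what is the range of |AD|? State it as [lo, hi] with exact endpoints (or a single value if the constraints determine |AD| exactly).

|AB| ∈ {18}
|BC| ∈ {7}
|CD| ∈ {4}
|AC| ∈ [11, 25]
|BD| ∈ [3, 11]
|AD| ∈ [7, 29]

|AD| ∈ [7, 29]  (≈ [7.0000, 29.0000])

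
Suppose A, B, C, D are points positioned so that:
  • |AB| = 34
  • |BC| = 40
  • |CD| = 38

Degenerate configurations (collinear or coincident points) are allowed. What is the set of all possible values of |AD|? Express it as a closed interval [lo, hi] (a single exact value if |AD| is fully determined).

|AD| ∈ [0, 112]  (≈ [0.0000, 112.0000])

|AB| ∈ {34}
|BC| ∈ {40}
|CD| ∈ {38}
|AC| ∈ [6, 74]
|BD| ∈ [2, 78]
|AD| ∈ [0, 112]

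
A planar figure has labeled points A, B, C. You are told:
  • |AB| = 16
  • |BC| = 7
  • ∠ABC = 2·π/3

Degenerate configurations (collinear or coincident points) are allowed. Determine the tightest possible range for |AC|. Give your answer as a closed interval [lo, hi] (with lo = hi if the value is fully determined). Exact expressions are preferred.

|AB| ∈ {16}
|BC| ∈ {7}
|AC| ∈ {√(417)}

|AC| = √(417)  (≈ 20.4206)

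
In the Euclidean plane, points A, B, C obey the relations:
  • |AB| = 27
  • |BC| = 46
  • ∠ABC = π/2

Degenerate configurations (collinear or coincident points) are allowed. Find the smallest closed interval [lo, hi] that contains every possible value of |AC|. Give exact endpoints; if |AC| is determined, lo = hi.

|AC| = √(2845)  (≈ 53.3385)

|AB| ∈ {27}
|BC| ∈ {46}
|AC| ∈ {√(2845)}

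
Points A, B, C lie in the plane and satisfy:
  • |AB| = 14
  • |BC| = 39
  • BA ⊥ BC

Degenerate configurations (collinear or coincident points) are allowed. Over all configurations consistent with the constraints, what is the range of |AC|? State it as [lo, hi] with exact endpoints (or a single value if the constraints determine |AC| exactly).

|AC| = √(1717)  (≈ 41.4367)

|AB| ∈ {14}
|BC| ∈ {39}
|AC| ∈ {√(1717)}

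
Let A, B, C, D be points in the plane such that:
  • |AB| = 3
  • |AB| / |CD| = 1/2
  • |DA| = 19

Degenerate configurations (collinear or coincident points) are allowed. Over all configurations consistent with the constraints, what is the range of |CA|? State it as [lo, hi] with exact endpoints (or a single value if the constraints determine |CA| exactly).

|CA| ∈ [13, 25]  (≈ [13.0000, 25.0000])

|AB| ∈ {3}
|AD| ∈ {19}
|CD| ∈ {6}
|BD| ∈ [16, 22]
|AC| ∈ [13, 25]
|BC| ∈ [10, 28]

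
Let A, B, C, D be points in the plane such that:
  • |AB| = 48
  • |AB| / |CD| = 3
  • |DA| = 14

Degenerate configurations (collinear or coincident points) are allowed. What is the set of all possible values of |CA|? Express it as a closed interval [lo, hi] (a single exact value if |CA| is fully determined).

|CA| ∈ [2, 30]  (≈ [2.0000, 30.0000])

|AB| ∈ {48}
|AD| ∈ {14}
|CD| ∈ {16}
|BD| ∈ [34, 62]
|AC| ∈ [2, 30]
|BC| ∈ [18, 78]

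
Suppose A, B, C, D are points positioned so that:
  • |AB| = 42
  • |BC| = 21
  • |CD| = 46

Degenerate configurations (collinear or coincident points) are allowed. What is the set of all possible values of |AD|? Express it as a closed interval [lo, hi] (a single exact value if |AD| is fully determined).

|AB| ∈ {42}
|BC| ∈ {21}
|CD| ∈ {46}
|AC| ∈ [21, 63]
|BD| ∈ [25, 67]
|AD| ∈ [0, 109]

|AD| ∈ [0, 109]  (≈ [0.0000, 109.0000])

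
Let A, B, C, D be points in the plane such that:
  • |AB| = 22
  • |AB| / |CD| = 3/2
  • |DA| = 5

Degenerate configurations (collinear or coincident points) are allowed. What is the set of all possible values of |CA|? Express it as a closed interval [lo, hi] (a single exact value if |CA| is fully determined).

|CA| ∈ [29/3, 59/3]  (≈ [9.6667, 19.6667])

|AB| ∈ {22}
|AD| ∈ {5}
|CD| ∈ {44/3}
|BD| ∈ [17, 27]
|AC| ∈ [29/3, 59/3]
|BC| ∈ [7/3, 125/3]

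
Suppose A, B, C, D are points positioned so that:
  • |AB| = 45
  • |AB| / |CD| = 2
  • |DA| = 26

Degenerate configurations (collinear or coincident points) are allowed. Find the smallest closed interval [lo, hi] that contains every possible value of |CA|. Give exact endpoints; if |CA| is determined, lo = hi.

|CA| ∈ [7/2, 97/2]  (≈ [3.5000, 48.5000])

|AB| ∈ {45}
|AD| ∈ {26}
|CD| ∈ {45/2}
|BD| ∈ [19, 71]
|AC| ∈ [7/2, 97/2]
|BC| ∈ [0, 187/2]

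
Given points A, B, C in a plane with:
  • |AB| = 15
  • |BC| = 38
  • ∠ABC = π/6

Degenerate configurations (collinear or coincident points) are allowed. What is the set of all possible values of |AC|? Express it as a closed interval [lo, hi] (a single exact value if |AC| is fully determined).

|AC| = √(1669 - 570·√(3))  (≈ 26.1100)

|AB| ∈ {15}
|BC| ∈ {38}
|AC| ∈ {√(1669 - 570·√(3))}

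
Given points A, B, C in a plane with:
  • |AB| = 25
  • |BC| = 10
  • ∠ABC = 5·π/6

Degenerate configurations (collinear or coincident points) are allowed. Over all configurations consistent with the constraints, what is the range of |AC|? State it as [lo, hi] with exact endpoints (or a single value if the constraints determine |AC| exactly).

|AB| ∈ {25}
|BC| ∈ {10}
|AC| ∈ {5·√(10·√(3) + 29)}

|AC| = 5·√(10·√(3) + 29)  (≈ 34.0296)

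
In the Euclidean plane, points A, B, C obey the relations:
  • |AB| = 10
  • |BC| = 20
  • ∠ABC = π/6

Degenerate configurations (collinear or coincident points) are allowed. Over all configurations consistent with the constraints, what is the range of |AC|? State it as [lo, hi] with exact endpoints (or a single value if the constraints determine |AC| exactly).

|AC| = 10·√(5 - 2·√(3))  (≈ 12.3931)

|AB| ∈ {10}
|BC| ∈ {20}
|AC| ∈ {10·√(5 - 2·√(3))}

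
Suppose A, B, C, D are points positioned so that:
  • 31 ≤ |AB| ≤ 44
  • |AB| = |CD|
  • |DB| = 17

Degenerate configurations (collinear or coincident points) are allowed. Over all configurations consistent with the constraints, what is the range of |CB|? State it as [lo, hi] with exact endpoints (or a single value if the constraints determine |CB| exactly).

|AB| ∈ [31, 44]
|BD| ∈ {17}
|CD| ∈ [31, 44]
|AD| ∈ [14, 61]
|BC| ∈ [14, 61]
|AC| ∈ [0, 105]

|CB| ∈ [14, 61]  (≈ [14.0000, 61.0000])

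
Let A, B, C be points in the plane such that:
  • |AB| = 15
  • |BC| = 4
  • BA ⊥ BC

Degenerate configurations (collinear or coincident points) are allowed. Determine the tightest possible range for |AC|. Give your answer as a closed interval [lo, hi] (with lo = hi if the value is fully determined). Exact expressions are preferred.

|AB| ∈ {15}
|BC| ∈ {4}
|AC| ∈ {√(241)}

|AC| = √(241)  (≈ 15.5242)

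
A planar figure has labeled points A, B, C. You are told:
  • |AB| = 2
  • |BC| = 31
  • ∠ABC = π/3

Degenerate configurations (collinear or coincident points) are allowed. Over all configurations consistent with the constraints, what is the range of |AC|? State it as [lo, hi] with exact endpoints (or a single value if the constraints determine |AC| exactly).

|AC| = √(903)  (≈ 30.0500)

|AB| ∈ {2}
|BC| ∈ {31}
|AC| ∈ {√(903)}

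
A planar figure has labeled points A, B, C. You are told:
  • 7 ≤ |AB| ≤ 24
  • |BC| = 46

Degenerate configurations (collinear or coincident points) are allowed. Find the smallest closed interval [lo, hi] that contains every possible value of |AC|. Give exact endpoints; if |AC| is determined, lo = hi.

|AC| ∈ [22, 70]  (≈ [22.0000, 70.0000])

|AB| ∈ [7, 24]
|BC| ∈ {46}
|AC| ∈ [22, 70]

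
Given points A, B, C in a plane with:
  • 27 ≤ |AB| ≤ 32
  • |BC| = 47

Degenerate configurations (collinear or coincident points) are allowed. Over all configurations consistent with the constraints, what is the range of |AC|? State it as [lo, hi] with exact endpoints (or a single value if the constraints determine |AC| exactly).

|AB| ∈ [27, 32]
|BC| ∈ {47}
|AC| ∈ [15, 79]

|AC| ∈ [15, 79]  (≈ [15.0000, 79.0000])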